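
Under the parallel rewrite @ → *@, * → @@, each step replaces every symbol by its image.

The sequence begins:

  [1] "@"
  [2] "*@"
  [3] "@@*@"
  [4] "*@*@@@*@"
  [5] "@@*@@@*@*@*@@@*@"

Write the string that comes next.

*@*@@@*@*@*@@@*@@@*@@@*@*@*@@@*@

Applying the rule to each of the 16 symbols of @@*@@@*@*@*@@@*@ gives the pieces *@ *@ @@ *@ *@ *@ @@ *@ @@ *@ @@ *@ *@ *@ @@ *@, which concatenate to the answer.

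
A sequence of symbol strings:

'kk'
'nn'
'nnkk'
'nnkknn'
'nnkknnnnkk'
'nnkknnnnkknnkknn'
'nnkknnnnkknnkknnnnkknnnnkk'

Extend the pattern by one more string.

Each term (from the third on) is the previous term followed by the one before it: term 3 = nn·kk = nnkk.
Continuing: nnkknnnnkknnkknnnnkknnnnkk · nnkknnnnkknnkknn gives term 8.

nnkknnnnkknnkknnnnkknnnnkknnkknnnnkknnkknn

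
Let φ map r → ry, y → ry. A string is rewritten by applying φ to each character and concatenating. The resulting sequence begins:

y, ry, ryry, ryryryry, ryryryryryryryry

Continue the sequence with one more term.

ryryryryryryryryryryryryryryryry

φ(ryryryryryryryry) expands symbol-by-symbol to ry ry ry ry ry ry ry ry ry ry ry ry ry ry ry ry; joining the 16 pieces gives the next term.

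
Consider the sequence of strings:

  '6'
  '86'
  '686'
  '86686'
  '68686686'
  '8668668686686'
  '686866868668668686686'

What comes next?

From term 3 onward, concatenate the second-to-last term with the last: 6·86 = 686, 86·686 = 86686, …
So term 8 is 8668668686686·686866868668668686686.

8668668686686686866868668668686686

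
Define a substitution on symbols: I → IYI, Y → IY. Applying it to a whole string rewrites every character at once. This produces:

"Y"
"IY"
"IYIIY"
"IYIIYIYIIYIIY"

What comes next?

Applying the rule to each of the 13 symbols of IYIIYIYIIYIIY gives the pieces IYI IY IYI IYI IY IYI IY IYI IYI IY IYI IYI IY, which concatenate to the answer.

IYIIYIYIIYIIYIYIIYIYIIYIIYIYIIYIIY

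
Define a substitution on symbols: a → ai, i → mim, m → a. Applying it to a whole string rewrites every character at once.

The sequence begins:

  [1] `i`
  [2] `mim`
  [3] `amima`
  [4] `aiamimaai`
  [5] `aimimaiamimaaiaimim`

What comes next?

aimimamimaaimimaiamimaaiaimimaimimamima

Replace each of the 19 characters of aimimaiamimaaiaimim in place — ai mim a mim a ai mim ai a mim a ai ai mim ai mim a mim a — and concatenate.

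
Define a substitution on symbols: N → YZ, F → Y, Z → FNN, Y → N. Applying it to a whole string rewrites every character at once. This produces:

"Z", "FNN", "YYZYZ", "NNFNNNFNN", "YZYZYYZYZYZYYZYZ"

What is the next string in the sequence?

Rewriting the 16 symbols of YZYZYYZYZYZYYZYZ one by one yields N FNN N FNN N N FNN N FNN N FNN N N FNN N FNN; concatenated:

NFNNNFNNNNFNNNFNNNFNNNNFNNNFNN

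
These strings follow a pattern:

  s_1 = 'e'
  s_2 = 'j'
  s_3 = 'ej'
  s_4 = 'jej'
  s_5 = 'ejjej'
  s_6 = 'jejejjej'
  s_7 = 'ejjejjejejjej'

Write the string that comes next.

This is a Fibonacci-style word recurrence s(k) = s(k−2)·s(k−1): e.g. e·j = ej.
So term 8 is jejejjej·ejjejjejejjej.

jejejjejejjejjejejjej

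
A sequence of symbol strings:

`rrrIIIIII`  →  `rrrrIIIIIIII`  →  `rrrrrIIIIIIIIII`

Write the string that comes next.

Term n consists of n r's, followed by 2n I's, where the shown terms are n = 3, 4, 5.
Setting n = 6 gives 6, 12 characters in each block.

rrrrrrIIIIIIIIIIII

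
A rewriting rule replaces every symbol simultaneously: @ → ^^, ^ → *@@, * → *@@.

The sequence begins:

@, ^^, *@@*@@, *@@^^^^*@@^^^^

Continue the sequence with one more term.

Rewriting the 14 symbols of *@@^^^^*@@^^^^ one by one yields *@@ ^^ ^^ *@@ *@@ *@@ *@@ *@@ ^^ ^^ *@@ *@@ *@@ *@@; concatenated:

*@@^^^^*@@*@@*@@*@@*@@^^^^*@@*@@*@@*@@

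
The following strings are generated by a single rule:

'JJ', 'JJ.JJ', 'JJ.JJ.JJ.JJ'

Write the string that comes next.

JJ.JJ.JJ.JJ.JJ.JJ.JJ.JJ

s(k+1) = s(k)·.·s(k) — each term doubles the last with '.' between the halves.
So the next term is two copies of JJ.JJ.JJ.JJ with '.' between the halves.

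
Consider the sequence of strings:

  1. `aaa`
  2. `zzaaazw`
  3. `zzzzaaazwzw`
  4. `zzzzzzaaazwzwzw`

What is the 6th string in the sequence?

zzzzzzzzzzaaazwzwzwzwzw

Each term wraps the previous one in zz on the left and zw on the right.
From zzzzzzaaazwzwzw, 2 further steps: zzzzzzaaazwzwzw → zzzzzzzzaaazwzwzwzw → (answer).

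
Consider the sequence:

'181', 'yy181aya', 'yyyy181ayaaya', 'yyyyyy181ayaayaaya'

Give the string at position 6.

yyyyyyyyyy181ayaayaayaayaaya

s(k+1) = yy·s(k)·aya, so each term gains yy as a prefix and aya as a suffix.
From yyyyyy181ayaayaaya, 2 further steps: yyyyyy181ayaayaaya → yyyyyyyy181ayaayaayaaya → (answer).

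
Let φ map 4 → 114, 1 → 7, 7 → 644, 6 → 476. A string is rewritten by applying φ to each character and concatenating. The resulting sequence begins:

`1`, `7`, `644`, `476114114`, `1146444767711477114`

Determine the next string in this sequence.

Rewriting the 19 symbols of 1146444767711477114 one by one yields 7 7 114 476 114 114 114 644 476 644 644 7 7 114 644 644 7 7 114; concatenated:

771144761141141146444766446447711464464477114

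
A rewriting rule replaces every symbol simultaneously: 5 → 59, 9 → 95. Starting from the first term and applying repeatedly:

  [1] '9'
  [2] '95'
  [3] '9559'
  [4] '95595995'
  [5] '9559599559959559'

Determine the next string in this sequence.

95595995599595595995955995595995

Replace each of the 16 characters of 9559599559959559 in place — 95 59 59 95 59 95 95 59 59 95 95 59 95 59 59 95 — and concatenate.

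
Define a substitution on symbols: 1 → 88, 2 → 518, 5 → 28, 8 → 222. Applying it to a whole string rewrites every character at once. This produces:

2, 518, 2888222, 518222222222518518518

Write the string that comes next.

2888222518518518518518518518518518288822228882222888222

Applying the rule to each of the 21 symbols of 518222222222518518518 gives the pieces 28 88 222 518 518 518 518 518 518 518 518 518 28 88 222 28 88 222 28 88 222, which concatenate to the answer.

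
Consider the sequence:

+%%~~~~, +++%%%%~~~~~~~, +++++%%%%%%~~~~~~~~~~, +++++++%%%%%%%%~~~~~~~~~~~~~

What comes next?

+++++++++%%%%%%%%%%~~~~~~~~~~~~~~~~

The n-th term is 2n-1 +'s then 2n %'s then 3n+1 ~'s (n = 1, 2, …).
At n = 5 the blocks have lengths 9, 10, 16.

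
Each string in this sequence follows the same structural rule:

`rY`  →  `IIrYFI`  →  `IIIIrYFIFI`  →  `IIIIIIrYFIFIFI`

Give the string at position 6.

s(k+1) = II·s(k)·FI, so each term gains II as a prefix and FI as a suffix.
From IIIIIIrYFIFIFI, 2 further steps: IIIIIIrYFIFIFI → IIIIIIIIrYFIFIFIFI → (answer).

IIIIIIIIIIrYFIFIFIFIFI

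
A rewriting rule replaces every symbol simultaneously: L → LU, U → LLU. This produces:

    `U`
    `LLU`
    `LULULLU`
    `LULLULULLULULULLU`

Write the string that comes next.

Rewriting the 17 symbols of LULLULULLULULULLU one by one yields LU LLU LU LU LLU LU LLU LU LU LLU LU LLU LU LLU LU LU LLU; concatenated:

LULLULULULLULULLULULULLULULLULULLULULULLU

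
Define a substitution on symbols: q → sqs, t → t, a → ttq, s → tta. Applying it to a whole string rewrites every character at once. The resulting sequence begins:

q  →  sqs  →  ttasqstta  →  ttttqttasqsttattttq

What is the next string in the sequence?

Rewriting the 19 symbols of ttttqttasqsttattttq one by one yields t t t t sqs t t ttq tta sqs tta t t ttq t t t t sqs; concatenated:

ttttsqsttttqttasqsttattttqttttsqs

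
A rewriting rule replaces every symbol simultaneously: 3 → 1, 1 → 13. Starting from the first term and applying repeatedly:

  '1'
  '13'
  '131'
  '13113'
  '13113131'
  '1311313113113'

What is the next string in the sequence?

131131311311313113131

φ(1311313113113) expands symbol-by-symbol to 13 1 13 13 1 13 1 13 13 1 13 13 1; joining the 13 pieces gives the next term.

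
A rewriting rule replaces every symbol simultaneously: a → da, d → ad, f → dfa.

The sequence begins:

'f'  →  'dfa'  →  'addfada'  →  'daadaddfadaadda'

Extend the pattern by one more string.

addadaaddaadaddfadaaddadaadadda

φ(daadaddfadaadda) expands symbol-by-symbol to ad da da ad da ad ad dfa da ad da da ad ad da; joining the 15 pieces gives the next term.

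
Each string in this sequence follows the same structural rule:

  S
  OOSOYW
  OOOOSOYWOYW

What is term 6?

s(k+1) = OO·s(k)·OYW, so each term gains OO as a prefix and OYW as a suffix.
From OOOOSOYWOYW, 3 further steps: OOOOSOYWOYW → OOOOOOSOYWOYWOYW → OOOOOOOOSOYWOYWOYWOYW → (answer).

OOOOOOOOOOSOYWOYWOYWOYWOYW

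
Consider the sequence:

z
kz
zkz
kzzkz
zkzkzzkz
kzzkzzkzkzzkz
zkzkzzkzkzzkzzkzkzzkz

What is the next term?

This is a Fibonacci-style word recurrence s(k) = s(k−2)·s(k−1): e.g. z·kz = zkz.
The next term joins kzzkzzkzkzzkz and zkzkzzkzkzzkzzkzkzzkz.

kzzkzzkzkzzkzzkzkzzkzkzzkzzkzkzzkz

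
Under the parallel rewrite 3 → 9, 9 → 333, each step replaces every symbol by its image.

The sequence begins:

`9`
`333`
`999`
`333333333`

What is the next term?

999999999

Rewriting each symbol of 333333333: 3→9, 3→9, 3→9, 3→9, 3→9, 3→9, 3→9, 3→9, 3→9, which concatenates to 9 9 9 9 9 9 9 9 9.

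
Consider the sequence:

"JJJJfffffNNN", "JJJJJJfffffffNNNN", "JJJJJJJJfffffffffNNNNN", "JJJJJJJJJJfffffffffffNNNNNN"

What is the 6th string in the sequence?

Term n consists of 2n-2 J's, followed by 2n-1 f's, followed by n N's, where the shown terms are n = 3, 4, 5, 6.
At n = 8 the blocks have lengths 14, 15, 8.

JJJJJJJJJJJJJJfffffffffffffffNNNNNNNN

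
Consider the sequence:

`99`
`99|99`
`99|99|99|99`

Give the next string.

99|99|99|99|99|99|99|99

s(k+1) = s(k)·|·s(k) — each term doubles the last with '|' between the halves.
One more doubling of 99|99|99|99 gives the answer.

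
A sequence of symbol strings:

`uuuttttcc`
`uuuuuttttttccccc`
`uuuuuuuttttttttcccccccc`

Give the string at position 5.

The n-th term is 2n+1 u's then 2n+2 t's then 3n-1 c's (n = 1, 2, …).
For term 5, n = 5, so the run lengths are 11, 12, 14.

uuuuuuuuuuuttttttttttttcccccccccccccc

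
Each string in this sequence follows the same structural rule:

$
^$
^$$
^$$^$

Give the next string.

^$$^$^$$

From term 3 onward, concatenate the last term with the second-to-last: ^$·$ = ^$$, ^$$·^$ = ^$$^$, …
The next term joins ^$$^$ and ^$$.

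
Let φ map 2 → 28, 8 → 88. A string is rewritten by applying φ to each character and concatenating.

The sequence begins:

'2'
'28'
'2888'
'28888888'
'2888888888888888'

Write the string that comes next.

φ(2888888888888888) expands symbol-by-symbol to 28 88 88 88 88 88 88 88 88 88 88 88 88 88 88 88; joining the 16 pieces gives the next term.

28888888888888888888888888888888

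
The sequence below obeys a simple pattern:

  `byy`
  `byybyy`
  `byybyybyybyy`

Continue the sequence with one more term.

Each string is two copies of the previous one concatenated.
Doubling byybyybyybyy:

byybyybyybyybyybyybyybyy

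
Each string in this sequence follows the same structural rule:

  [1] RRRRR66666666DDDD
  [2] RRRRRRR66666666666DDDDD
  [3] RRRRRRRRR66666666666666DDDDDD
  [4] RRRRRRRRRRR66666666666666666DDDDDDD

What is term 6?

RRRRRRRRRRRRRRR66666666666666666666666DDDDDDDDD

The n-th term is 2n+1 R's then 3n+2 6's then n+2 D's, where the shown terms are n = 2, 3, 4, 5.
For term 6, n = 7, so the run lengths are 15, 23, 9.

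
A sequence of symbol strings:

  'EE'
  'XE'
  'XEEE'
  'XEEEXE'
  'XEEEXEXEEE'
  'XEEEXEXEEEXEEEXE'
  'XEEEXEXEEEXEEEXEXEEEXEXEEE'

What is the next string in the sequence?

XEEEXEXEEEXEEEXEXEEEXEXEEEXEEEXEXEEEXEEEXE

This is a Fibonacci-style word recurrence s(k) = s(k−1)·s(k−2): e.g. XE·EE = XEEE.
The next term joins XEEEXEXEEEXEEEXEXEEEXEXEEE and XEEEXEXEEEXEEEXE.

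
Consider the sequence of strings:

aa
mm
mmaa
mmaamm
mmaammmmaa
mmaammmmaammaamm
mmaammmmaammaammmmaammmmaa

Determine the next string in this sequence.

mmaammmmaammaammmmaammmmaammaammmmaammaamm

Each term (from the third on) is the previous term followed by the one before it: term 3 = mm·aa = mmaa.
So term 8 is mmaammmmaammaammmmaammmmaa·mmaammmmaammaamm.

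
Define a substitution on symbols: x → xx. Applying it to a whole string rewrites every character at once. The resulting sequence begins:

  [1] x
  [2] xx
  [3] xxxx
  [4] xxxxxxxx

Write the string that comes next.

Expanding xxxxxxxx: x→xx, x→xx, x→xx, x→xx, x→xx, x→xx, x→xx, x→xx. Concatenated: xx xx xx xx xx xx xx xx.

xxxxxxxxxxxxxxxx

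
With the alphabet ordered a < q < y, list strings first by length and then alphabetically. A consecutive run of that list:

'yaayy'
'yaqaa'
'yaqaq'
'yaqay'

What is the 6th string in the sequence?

Advancing 2 positions from yaqay through yaqay → yaqqa reaches term 6.

yaqqq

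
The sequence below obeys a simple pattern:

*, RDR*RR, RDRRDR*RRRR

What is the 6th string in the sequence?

RDRRDRRDRRDRRDR*RRRRRRRRRR

Each term wraps the previous one in RDR on the left and RR on the right.
From RDRRDR*RRRR, 3 further steps: RDRRDR*RRRR → RDRRDRRDR*RRRRRR → RDRRDRRDRRDR*RRRRRRRR → (answer).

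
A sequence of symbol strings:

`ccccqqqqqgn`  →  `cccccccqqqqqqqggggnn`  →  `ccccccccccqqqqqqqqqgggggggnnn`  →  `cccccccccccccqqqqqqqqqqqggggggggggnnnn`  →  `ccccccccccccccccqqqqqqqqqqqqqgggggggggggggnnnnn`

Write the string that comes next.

cccccccccccccccccccqqqqqqqqqqqqqqqggggggggggggggggnnnnnn

Term n consists of 3n+1 c's, followed by 2n+3 q's, followed by 3n-2 g's, followed by n n's (n = 1, 2, …).
Setting n = 6 gives 19, 15, 16, 6 characters in each block.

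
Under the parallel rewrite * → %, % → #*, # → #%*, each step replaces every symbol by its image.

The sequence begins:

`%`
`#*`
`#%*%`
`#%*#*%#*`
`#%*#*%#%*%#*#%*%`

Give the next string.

Rewriting the 16 symbols of #%*#*%#%*%#*#%*% one by one yields #%* #* % #%* % #* #%* #* % #* #%* % #%* #* % #*; concatenated:

#%*#*%#%*%#*#%*#*%#*#%*%#%*#*%#*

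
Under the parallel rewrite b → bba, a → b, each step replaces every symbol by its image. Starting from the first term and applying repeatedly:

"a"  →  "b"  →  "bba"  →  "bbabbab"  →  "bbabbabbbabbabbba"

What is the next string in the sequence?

bbabbabbbabbabbbabbabbabbbabbabbbabbabbab

Applying the rule to each of the 17 symbols of bbabbabbbabbabbba gives the pieces bba bba b bba bba b bba bba bba b bba bba b bba bba bba b, which concatenate to the answer.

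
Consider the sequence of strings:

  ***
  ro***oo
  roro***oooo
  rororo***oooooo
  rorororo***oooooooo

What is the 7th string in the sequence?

rorororororo***oooooooooooo

Every step adds ro to the front and oo to the end of the previous string.
From rorororo***oooooooo, 2 further steps: rorororo***oooooooo → rororororo***oooooooooo → (answer).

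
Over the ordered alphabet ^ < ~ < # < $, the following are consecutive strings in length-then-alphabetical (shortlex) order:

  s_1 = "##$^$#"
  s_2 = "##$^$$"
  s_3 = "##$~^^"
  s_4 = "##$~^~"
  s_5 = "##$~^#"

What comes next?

##$~^$

The successor of ##$~^# increments the rightmost position that isn't already $ and resets every position after it to ^.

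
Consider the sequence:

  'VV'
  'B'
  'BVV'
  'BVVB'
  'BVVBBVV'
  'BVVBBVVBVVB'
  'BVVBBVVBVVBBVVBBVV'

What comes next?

BVVBBVVBVVBBVVBBVVBVVBBVVBVVB

From term 3 onward, concatenate the last term with the second-to-last: B·VV = BVV, BVV·B = BVVB, …
The next term joins BVVBBVVBVVBBVVBBVV and BVVBBVVBVVB.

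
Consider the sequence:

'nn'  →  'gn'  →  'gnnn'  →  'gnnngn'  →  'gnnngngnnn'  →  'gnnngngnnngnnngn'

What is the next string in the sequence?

This is a Fibonacci-style word recurrence s(k) = s(k−1)·s(k−2): e.g. gn·nn = gnnn.
So term 7 is gnnngngnnngnnngn·gnnngngnnn.

gnnngngnnngnnngngnnngngnnn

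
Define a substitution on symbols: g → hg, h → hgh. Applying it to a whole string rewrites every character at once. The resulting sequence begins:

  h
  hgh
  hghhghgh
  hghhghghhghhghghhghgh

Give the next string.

hghhghghhghhghghhghghhghhghghhghhghghhghghhghhghghhghgh

Replace each of the 21 characters of hghhghghhghhghghhghgh in place — hgh hg hgh hgh hg hgh hg hgh hgh hg hgh hgh hg hgh hg hgh hgh hg hgh hg hgh — and concatenate.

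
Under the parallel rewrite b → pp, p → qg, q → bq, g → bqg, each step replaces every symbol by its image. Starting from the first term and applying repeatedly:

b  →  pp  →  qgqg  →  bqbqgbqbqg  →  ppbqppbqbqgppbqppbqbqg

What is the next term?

qgqgppbqqgqgppbqppbqbqgqgqgppbqqgqgppbqppbqbqg

Replace each of the 22 characters of ppbqppbqbqgppbqppbqbqg in place — qg qg pp bq qg qg pp bq pp bq bqg qg qg pp bq qg qg pp bq pp bq bqg — and concatenate.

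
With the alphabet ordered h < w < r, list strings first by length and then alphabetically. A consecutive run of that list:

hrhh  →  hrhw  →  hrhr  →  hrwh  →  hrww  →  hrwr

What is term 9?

hrrr

Advancing 3 positions from hrwr through hrwr → hrrh → hrrw reaches term 9.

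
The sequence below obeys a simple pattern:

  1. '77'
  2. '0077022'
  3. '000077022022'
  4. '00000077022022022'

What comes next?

0000000077022022022022

Every step adds 00 to the front and 022 to the end of the previous string.
One more step from 00000077022022022 gives the answer.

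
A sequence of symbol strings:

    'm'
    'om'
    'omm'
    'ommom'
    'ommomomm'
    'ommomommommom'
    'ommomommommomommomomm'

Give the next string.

ommomommommomommomommommomommommom

This is a Fibonacci-style word recurrence s(k) = s(k−1)·s(k−2): e.g. om·m = omm.
So term 8 is ommomommommomommomomm·ommomommommom.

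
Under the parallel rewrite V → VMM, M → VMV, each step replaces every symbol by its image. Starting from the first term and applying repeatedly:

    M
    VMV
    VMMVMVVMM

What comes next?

Rewriting each symbol of VMMVMVVMM: V→VMM, M→VMV, M→VMV, V→VMM, M→VMV, V→VMM, V→VMM, M→VMV, M→VMV, which concatenates to VMM VMV VMV VMM VMV VMM VMM VMV VMV.

VMMVMVVMVVMMVMVVMMVMMVMVVMV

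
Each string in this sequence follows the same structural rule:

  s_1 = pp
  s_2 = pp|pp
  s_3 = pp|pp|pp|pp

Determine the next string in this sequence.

Every step duplicates the string with '|' between the halves.
Doubling pp|pp|pp|pp with '|' between the halves:

pp|pp|pp|pp|pp|pp|pp|pp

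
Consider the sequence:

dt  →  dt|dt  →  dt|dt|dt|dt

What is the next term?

dt|dt|dt|dt|dt|dt|dt|dt

Every step duplicates the string with '|' between the halves.
So the next term is two copies of dt|dt|dt|dt with '|' between the halves.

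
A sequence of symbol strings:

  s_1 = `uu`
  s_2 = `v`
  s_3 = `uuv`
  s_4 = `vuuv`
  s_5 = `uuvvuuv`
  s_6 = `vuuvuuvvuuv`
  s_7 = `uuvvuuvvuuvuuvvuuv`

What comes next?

This is a Fibonacci-style word recurrence s(k) = s(k−2)·s(k−1): e.g. uu·v = uuv.
Continuing: vuuvuuvvuuv · uuvvuuvvuuvuuvvuuv gives term 8.

vuuvuuvvuuvuuvvuuvvuuvuuvvuuv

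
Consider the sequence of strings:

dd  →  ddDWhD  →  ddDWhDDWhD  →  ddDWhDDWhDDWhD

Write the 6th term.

Every step adds DWhD to the end: s(k+1) = s(k)·DWhD.
From ddDWhDDWhDDWhD, 2 further steps: ddDWhDDWhDDWhD → ddDWhDDWhDDWhDDWhD → (answer).

ddDWhDDWhDDWhDDWhDDWhD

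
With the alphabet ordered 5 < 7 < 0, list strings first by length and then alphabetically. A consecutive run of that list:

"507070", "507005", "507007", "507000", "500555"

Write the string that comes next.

The successor of 500555 increments the rightmost position that isn't already 0 and resets every position after it to 5.

500557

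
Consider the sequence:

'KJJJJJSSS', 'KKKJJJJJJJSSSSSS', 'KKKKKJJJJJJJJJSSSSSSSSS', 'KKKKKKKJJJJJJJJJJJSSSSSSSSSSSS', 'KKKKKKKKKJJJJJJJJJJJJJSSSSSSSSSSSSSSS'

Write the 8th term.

KKKKKKKKKKKKKKKJJJJJJJJJJJJJJJJJJJSSSSSSSSSSSSSSSSSSSSSSSS

Reading off run lengths: K runs 1, 3, 5, 7, 9; J runs 5, 7, 9, 11, 13; S runs 3, 6, 9, 12, 15 — each is linear in n (n = 1, 2, …).
Setting n = 8 gives 15, 19, 24 characters in each block.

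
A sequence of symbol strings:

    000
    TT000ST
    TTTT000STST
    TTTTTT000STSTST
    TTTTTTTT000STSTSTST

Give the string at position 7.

TTTTTTTTTTTT000STSTSTSTSTST

s(k+1) = TT·s(k)·ST, so each term gains TT as a prefix and ST as a suffix.
From TTTTTTTT000STSTSTST, 2 further steps: TTTTTTTT000STSTSTST → TTTTTTTTTT000STSTSTSTST → (answer).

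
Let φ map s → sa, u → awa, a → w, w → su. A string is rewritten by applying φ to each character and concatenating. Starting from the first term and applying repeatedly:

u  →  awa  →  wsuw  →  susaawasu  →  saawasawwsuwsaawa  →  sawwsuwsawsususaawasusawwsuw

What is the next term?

sawsususaawasusawsusaawasaawasawwsuwsaawasawsususaawasu

Applying the rule to each of the 28 symbols of sawwsuwsawsususaawasusawwsuw gives the pieces sa w su su sa awa su sa w su sa awa sa awa sa w w su w sa awa sa w su su sa awa su, which concatenate to the answer.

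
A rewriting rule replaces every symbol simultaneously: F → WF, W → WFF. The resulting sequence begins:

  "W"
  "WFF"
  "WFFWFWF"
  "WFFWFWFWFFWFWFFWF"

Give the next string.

WFFWFWFWFFWFWFFWFWFFWFWFWFFWFWFFWFWFWFFWF

Applying the rule to each of the 17 symbols of WFFWFWFWFFWFWFFWF gives the pieces WFF WF WF WFF WF WFF WF WFF WF WF WFF WF WFF WF WF WFF WF, which concatenate to the answer.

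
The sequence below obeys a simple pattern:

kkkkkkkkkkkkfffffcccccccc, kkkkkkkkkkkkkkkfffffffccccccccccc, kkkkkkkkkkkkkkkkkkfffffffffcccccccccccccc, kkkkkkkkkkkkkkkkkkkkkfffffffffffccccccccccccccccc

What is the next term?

kkkkkkkkkkkkkkkkkkkkkkkkfffffffffffffcccccccccccccccccccc

The n-th term is 3n+3 k's then 2n-1 f's then 3n-1 c's, where the shown terms are n = 3, 4, 5, 6.
At n = 7 the blocks have lengths 24, 13, 20.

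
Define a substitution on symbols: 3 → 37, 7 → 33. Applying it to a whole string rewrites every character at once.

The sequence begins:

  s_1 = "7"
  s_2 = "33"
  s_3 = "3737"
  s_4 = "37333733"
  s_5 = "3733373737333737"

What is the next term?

37333737373337333733373737333733

φ(3733373737333737) expands symbol-by-symbol to 37 33 37 37 37 33 37 33 37 33 37 37 37 33 37 33; joining the 16 pieces gives the next term.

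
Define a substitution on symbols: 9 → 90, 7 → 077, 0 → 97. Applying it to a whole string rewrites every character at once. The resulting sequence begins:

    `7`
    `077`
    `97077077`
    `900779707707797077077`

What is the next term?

Replace each of the 21 characters of 900779707707797077077 in place — 90 97 97 077 077 90 077 97 077 077 97 077 077 90 077 97 077 077 97 077 077 — and concatenate.

909797077077900779707707797077077900779707707797077077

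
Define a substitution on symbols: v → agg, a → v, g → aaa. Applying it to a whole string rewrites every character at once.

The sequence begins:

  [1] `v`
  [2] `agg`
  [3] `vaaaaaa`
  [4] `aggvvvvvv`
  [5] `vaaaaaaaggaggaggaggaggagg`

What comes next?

aggvvvvvvvaaaaaavaaaaaavaaaaaavaaaaaavaaaaaavaaaaaa

Applying the rule to each of the 25 symbols of vaaaaaaaggaggaggaggaggagg gives the pieces agg v v v v v v v aaa aaa v aaa aaa v aaa aaa v aaa aaa v aaa aaa v aaa aaa, which concatenate to the answer.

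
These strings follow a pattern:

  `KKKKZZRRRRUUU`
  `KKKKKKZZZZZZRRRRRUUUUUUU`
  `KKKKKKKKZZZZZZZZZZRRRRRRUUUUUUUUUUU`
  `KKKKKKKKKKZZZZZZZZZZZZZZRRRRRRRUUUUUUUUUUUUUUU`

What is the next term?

KKKKKKKKKKKKZZZZZZZZZZZZZZZZZZRRRRRRRRUUUUUUUUUUUUUUUUUUU

Term n consists of 2n+2 K's, followed by 4n-2 Z's, followed by n+3 R's, followed by 4n-1 U's (n = 1, 2, …).
At n = 5 the blocks have lengths 12, 18, 8, 19.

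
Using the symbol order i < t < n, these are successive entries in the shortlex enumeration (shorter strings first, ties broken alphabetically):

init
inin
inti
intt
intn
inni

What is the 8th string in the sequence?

innn

Advancing 2 positions from inni through inni → innt reaches term 8.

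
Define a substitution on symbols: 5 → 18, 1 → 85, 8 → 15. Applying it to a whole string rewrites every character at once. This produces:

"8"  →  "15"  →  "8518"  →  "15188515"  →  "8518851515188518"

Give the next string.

Rewriting the 16 symbols of 8518851515188518 one by one yields 15 18 85 15 15 18 85 18 85 18 85 15 15 18 85 15; concatenated:

15188515151885188518851515188515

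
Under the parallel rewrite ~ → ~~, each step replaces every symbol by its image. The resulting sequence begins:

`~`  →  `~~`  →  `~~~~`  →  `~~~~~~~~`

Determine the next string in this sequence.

~~~~~~~~~~~~~~~~

Expanding ~~~~~~~~: ~→~~, ~→~~, ~→~~, ~→~~, ~→~~, ~→~~, ~→~~, ~→~~. Concatenated: ~~ ~~ ~~ ~~ ~~ ~~ ~~ ~~.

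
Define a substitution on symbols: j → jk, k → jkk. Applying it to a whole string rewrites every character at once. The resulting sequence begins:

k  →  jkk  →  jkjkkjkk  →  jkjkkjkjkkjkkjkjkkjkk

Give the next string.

Applying the rule to each of the 21 symbols of jkjkkjkjkkjkkjkjkkjkk gives the pieces jk jkk jk jkk jkk jk jkk jk jkk jkk jk jkk jkk jk jkk jk jkk jkk jk jkk jkk, which concatenate to the answer.

jkjkkjkjkkjkkjkjkkjkjkkjkkjkjkkjkkjkjkkjkjkkjkkjkjkkjkk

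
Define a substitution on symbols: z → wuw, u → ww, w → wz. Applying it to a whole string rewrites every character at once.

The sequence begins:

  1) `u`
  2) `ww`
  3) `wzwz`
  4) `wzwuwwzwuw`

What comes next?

Apply φ to wzwuwwzwuw symbol by symbol: w→wz, z→wuw, w→wz, u→ww, w→wz, w→wz, z→wuw, w→wz, u→ww, w→wz; joined: wz wuw wz ww wz wz wuw wz ww wz.

wzwuwwzwwwzwzwuwwzwwwz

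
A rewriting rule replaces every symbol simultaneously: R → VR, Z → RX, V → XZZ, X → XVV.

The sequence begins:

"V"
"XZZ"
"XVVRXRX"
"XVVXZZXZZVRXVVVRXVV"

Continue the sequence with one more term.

Rewriting the 19 symbols of XVVXZZXZZVRXVVVRXVV one by one yields XVV XZZ XZZ XVV RX RX XVV RX RX XZZ VR XVV XZZ XZZ XZZ VR XVV XZZ XZZ; concatenated:

XVVXZZXZZXVVRXRXXVVRXRXXZZVRXVVXZZXZZXZZVRXVVXZZXZZ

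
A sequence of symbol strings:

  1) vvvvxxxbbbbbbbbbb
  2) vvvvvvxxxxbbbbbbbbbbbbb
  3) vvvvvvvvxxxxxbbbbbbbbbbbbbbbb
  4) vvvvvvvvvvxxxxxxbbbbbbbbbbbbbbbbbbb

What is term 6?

vvvvvvvvvvvvvvxxxxxxxxbbbbbbbbbbbbbbbbbbbbbbbbb

Each string has the form v^{2n-2} x^{n} b^{3n+1}, where the shown terms are n = 3, 4, 5, 6.
For term 6, n = 8, so the run lengths are 14, 8, 25.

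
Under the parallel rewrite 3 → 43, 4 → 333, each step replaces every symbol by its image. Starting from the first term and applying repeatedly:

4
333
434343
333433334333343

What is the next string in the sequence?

434343333434343433334343434333343

Replace each of the 15 characters of 333433334333343 in place — 43 43 43 333 43 43 43 43 333 43 43 43 43 333 43 — and concatenate.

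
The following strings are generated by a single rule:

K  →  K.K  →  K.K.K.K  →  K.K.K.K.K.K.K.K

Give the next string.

Each string is two copies of the previous one joined by '.'.
So the next term is two copies of K.K.K.K.K.K.K.K with '.' between the halves.

K.K.K.K.K.K.K.K.K.K.K.K.K.K.K.K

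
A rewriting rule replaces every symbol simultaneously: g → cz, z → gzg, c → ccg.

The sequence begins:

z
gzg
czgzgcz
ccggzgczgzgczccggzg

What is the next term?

Applying the rule to each of the 19 symbols of ccggzgczgzgczccggzg gives the pieces ccg ccg cz cz gzg cz ccg gzg cz gzg cz ccg gzg ccg ccg cz cz gzg cz, which concatenate to the answer.

ccgccgczczgzgczccggzgczgzgczccggzgccgccgczczgzgcz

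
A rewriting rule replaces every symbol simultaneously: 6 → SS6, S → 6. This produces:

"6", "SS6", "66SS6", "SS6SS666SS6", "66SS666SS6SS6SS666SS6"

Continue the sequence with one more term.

SS6SS666SS6SS6SS666SS666SS666SS6SS6SS666SS6

Applying the rule to each of the 21 symbols of 66SS666SS6SS6SS666SS6 gives the pieces SS6 SS6 6 6 SS6 SS6 SS6 6 6 SS6 6 6 SS6 6 6 SS6 SS6 SS6 6 6 SS6, which concatenate to the answer.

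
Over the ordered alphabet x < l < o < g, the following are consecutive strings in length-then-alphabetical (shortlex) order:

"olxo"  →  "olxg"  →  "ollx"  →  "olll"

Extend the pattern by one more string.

ollo

Treat olll as a base-4 numeral over the given alphabet and add one, carrying through any trailing g's.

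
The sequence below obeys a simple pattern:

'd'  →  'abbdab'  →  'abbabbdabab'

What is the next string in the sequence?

Every step adds abb to the front and ab to the end of the previous string.
One more step from abbabbdabab gives the answer.

abbabbabbdababab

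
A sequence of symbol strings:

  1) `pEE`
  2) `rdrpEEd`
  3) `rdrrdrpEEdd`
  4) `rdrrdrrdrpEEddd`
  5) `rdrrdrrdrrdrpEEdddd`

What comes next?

Each term wraps the previous one in rdr on the left and d on the right.
Applying this once more to rdrrdrrdrrdrpEEdddd:

rdrrdrrdrrdrrdrpEEddddd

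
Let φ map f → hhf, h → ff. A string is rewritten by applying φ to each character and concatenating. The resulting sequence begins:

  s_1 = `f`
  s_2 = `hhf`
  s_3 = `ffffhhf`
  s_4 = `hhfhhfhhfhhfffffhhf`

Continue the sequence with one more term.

ffffhhfffffhhfffffhhfffffhhfhhfhhfhhfhhfffffhhf

φ(hhfhhfhhfhhfffffhhf) expands symbol-by-symbol to ff ff hhf ff ff hhf ff ff hhf ff ff hhf hhf hhf hhf hhf ff ff hhf; joining the 19 pieces gives the next term.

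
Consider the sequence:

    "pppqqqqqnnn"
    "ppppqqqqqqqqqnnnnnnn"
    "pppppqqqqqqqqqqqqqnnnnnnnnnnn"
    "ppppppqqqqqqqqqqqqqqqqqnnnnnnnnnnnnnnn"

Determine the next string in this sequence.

pppppppqqqqqqqqqqqqqqqqqqqqqnnnnnnnnnnnnnnnnnnn

Reading off run lengths: p runs 3, 4, 5, 6; q runs 5, 9, 13, 17; n runs 3, 7, 11, 15 — each is linear in n (n = 1, 2, …).
At n = 5 the blocks have lengths 7, 21, 19.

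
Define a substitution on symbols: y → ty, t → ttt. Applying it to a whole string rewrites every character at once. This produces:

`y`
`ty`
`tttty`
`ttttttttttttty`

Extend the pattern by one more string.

tttttttttttttttttttttttttttttttttttttttty

φ(ttttttttttttty) expands symbol-by-symbol to ttt ttt ttt ttt ttt ttt ttt ttt ttt ttt ttt ttt ttt ty; joining the 14 pieces gives the next term.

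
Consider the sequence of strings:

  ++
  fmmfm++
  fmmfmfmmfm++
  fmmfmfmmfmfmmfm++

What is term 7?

fmmfmfmmfmfmmfmfmmfmfmmfmfmmfm++

The strings grow by a fixed prefix fmmfm each time.
From fmmfmfmmfmfmmfm++, 3 further steps: fmmfmfmmfmfmmfm++ → fmmfmfmmfmfmmfmfmmfm++ → fmmfmfmmfmfmmfmfmmfmfmmfm++ → (answer).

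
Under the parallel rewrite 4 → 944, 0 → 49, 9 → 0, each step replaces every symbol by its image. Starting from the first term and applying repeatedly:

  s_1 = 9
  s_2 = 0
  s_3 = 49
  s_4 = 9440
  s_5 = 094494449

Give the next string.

Apply φ to 094494449 symbol by symbol: 0→49, 9→0, 4→944, 4→944, 9→0, 4→944, 4→944, 4→944, 9→0; joined: 49 0 944 944 0 944 944 944 0.

49094494409449449440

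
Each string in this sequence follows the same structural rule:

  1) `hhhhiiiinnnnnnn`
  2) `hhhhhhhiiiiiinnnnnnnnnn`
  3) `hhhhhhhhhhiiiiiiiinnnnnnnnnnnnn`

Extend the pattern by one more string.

Term n consists of 3n-2 h's, followed by 2n i's, followed by 3n+1 n's, where the shown terms are n = 2, 3, 4.
For the next term, n = 5, so the run lengths are 13, 10, 16.

hhhhhhhhhhhhhiiiiiiiiiinnnnnnnnnnnnnnnn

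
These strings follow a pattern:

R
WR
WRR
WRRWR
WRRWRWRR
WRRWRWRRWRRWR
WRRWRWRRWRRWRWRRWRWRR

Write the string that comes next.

Each term (from the third on) is the previous term followed by the one before it: term 3 = WR·R = WRR.
Continuing: WRRWRWRRWRRWRWRRWRWRR · WRRWRWRRWRRWR gives term 8.

WRRWRWRRWRRWRWRRWRWRRWRRWRWRRWRRWR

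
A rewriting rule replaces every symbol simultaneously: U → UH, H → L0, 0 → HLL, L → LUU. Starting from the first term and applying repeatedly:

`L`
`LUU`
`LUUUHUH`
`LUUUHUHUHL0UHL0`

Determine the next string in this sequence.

Rewriting the 15 symbols of LUUUHUHUHL0UHL0 one by one yields LUU UH UH UH L0 UH L0 UH L0 LUU HLL UH L0 LUU HLL; concatenated:

LUUUHUHUHL0UHL0UHL0LUUHLLUHL0LUUHLL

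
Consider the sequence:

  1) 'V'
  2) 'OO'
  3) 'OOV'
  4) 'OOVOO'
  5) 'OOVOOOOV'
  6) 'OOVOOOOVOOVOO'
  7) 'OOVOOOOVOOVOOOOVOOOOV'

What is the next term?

OOVOOOOVOOVOOOOVOOOOVOOVOOOOVOOVOO

This is a Fibonacci-style word recurrence s(k) = s(k−1)·s(k−2): e.g. OO·V = OOV.
Continuing: OOVOOOOVOOVOOOOVOOOOV · OOVOOOOVOOVOO gives term 8.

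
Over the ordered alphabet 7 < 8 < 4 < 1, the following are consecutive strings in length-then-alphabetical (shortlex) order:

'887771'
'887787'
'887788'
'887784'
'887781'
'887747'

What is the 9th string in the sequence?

Stepping forward 3 times from 887747: 887747 → 887748 → 887744, then the target.

887741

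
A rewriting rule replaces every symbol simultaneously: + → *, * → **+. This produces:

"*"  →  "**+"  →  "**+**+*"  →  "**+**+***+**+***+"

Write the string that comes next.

Replace each of the 17 characters of **+**+***+**+***+ in place — **+ **+ * **+ **+ * **+ **+ **+ * **+ **+ * **+ **+ **+ * — and concatenate.

**+**+***+**+***+**+**+***+**+***+**+**+*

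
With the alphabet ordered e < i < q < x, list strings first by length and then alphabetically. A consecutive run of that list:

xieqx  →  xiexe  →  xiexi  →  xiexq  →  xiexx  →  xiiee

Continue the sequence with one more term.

The successor of xiiee increments the rightmost position that isn't already x and resets every position after it to e.

xiiei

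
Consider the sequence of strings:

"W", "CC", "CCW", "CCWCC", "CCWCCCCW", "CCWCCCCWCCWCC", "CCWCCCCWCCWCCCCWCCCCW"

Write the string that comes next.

CCWCCCCWCCWCCCCWCCCCWCCWCCCCWCCWCC

From term 3 onward, concatenate the last term with the second-to-last: CC·W = CCW, CCW·CC = CCWCC, …
So term 8 is CCWCCCCWCCWCCCCWCCCCW·CCWCCCCWCCWCC.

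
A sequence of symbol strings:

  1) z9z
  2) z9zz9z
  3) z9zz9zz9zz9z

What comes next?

s(k+1) = s(k)·s(k) — each term doubles the last.
Doubling z9zz9zz9zz9z:

z9zz9zz9zz9zz9zz9zz9zz9z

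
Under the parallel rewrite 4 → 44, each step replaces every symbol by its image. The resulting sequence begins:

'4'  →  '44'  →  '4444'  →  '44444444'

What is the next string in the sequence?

4444444444444444

Apply φ to 44444444 symbol by symbol: 4→44, 4→44, 4→44, 4→44, 4→44, 4→44, 4→44, 4→44; joined: 44 44 44 44 44 44 44 44.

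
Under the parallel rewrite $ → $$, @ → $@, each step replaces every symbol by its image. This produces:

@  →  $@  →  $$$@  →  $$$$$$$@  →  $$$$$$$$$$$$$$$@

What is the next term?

Rewriting the 16 symbols of $$$$$$$$$$$$$$$@ one by one yields $$ $$ $$ $$ $$ $$ $$ $$ $$ $$ $$ $$ $$ $$ $$ $@; concatenated:

$$$$$$$$$$$$$$$$$$$$$$$$$$$$$$$@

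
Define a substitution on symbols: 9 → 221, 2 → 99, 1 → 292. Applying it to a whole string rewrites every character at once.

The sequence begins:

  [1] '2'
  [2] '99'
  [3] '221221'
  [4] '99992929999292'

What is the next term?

Applying the rule to each of the 14 symbols of 99992929999292 gives the pieces 221 221 221 221 99 221 99 221 221 221 221 99 221 99, which concatenate to the answer.

22122122122199221992212212212219922199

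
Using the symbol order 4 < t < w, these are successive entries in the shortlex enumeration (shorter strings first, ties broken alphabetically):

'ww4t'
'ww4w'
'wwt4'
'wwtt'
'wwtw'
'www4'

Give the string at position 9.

44444

Continuing the enumeration 3 steps past www4: www4 → wwwt → wwww → (answer).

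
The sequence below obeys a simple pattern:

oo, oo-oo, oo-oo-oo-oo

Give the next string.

oo-oo-oo-oo-oo-oo-oo-oo

s(k+1) = s(k)·-·s(k) — each term doubles the last with '-' between the halves.
So the next term is two copies of oo-oo-oo-oo with '-' between the halves.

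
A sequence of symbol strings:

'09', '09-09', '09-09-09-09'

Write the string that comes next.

Every step duplicates the string with '-' between the halves.
One more doubling of 09-09-09-09 gives the answer.

09-09-09-09-09-09-09-09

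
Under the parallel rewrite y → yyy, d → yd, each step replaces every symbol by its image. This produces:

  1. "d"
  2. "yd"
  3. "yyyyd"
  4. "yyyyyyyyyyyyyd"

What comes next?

yyyyyyyyyyyyyyyyyyyyyyyyyyyyyyyyyyyyyyyyd

φ(yyyyyyyyyyyyyd) expands symbol-by-symbol to yyy yyy yyy yyy yyy yyy yyy yyy yyy yyy yyy yyy yyy yd; joining the 14 pieces gives the next term.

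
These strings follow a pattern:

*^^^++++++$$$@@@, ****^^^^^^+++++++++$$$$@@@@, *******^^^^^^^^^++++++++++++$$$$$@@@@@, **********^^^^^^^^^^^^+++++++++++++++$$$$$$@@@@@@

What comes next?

Each string has the form *^{3n-2} ^^{3n} +^{3n+3} $^{n+2} @^{n+2} (n = 1, 2, …).
Setting n = 5 gives 13, 15, 18, 7, 7 characters in each block.

*************^^^^^^^^^^^^^^^++++++++++++++++++$$$$$$$@@@@@@@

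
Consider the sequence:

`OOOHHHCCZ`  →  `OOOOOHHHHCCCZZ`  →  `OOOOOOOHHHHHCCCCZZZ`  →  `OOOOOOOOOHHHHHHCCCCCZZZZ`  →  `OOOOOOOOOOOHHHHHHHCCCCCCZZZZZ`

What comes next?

Each string has the form O^{2n+1} H^{n+2} C^{n+1} Z^{n} (n = 1, 2, …).
At n = 6 the blocks have lengths 13, 8, 7, 6.

OOOOOOOOOOOOOHHHHHHHHCCCCCCCZZZZZZ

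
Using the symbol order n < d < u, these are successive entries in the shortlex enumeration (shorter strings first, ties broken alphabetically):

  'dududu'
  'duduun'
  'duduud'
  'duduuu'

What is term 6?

duunnd

Stepping forward 2 times from duduuu: duduuu → duunnn, then the target.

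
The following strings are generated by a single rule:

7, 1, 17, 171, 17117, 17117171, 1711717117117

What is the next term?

From term 3 onward, concatenate the last term with the second-to-last: 1·7 = 17, 17·1 = 171, …
Continuing: 1711717117117 · 17117171 gives term 8.

171171711711717117171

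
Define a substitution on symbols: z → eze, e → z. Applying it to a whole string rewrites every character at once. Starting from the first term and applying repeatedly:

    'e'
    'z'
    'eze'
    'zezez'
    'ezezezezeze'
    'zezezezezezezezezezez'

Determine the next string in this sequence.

Rewriting the 21 symbols of zezezezezezezezezezez one by one yields eze z eze z eze z eze z eze z eze z eze z eze z eze z eze z eze; concatenated:

ezezezezezezezezezezezezezezezezezezezezeze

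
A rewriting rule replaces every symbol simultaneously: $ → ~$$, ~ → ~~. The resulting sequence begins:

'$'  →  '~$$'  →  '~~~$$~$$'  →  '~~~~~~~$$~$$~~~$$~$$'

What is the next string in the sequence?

Rewriting the 20 symbols of ~~~~~~~$$~$$~~~$$~$$ one by one yields ~~ ~~ ~~ ~~ ~~ ~~ ~~ ~$$ ~$$ ~~ ~$$ ~$$ ~~ ~~ ~~ ~$$ ~$$ ~~ ~$$ ~$$; concatenated:

~~~~~~~~~~~~~~~$$~$$~~~$$~$$~~~~~~~$$~$$~~~$$~$$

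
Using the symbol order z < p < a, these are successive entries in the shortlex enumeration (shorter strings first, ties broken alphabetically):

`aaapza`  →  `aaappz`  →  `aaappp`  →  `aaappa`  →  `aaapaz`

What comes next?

The successor of aaapaz increments the rightmost position that isn't already a and resets every position after it to z.

aaapap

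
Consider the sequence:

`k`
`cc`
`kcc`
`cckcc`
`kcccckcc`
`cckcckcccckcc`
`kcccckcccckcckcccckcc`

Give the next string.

From term 3 onward, concatenate the second-to-last term with the last: k·cc = kcc, cc·kcc = cckcc, …
The next term joins cckcckcccckcc and kcccckcccckcckcccckcc.

cckcckcccckcckcccckcccckcckcccckcc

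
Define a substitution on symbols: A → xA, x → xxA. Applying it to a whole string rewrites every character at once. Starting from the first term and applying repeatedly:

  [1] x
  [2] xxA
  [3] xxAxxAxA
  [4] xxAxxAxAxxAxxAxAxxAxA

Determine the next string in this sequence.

φ(xxAxxAxAxxAxxAxAxxAxA) expands symbol-by-symbol to xxA xxA xA xxA xxA xA xxA xA xxA xxA xA xxA xxA xA xxA xA xxA xxA xA xxA xA; joining the 21 pieces gives the next term.

xxAxxAxAxxAxxAxAxxAxAxxAxxAxAxxAxxAxAxxAxAxxAxxAxAxxAxA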